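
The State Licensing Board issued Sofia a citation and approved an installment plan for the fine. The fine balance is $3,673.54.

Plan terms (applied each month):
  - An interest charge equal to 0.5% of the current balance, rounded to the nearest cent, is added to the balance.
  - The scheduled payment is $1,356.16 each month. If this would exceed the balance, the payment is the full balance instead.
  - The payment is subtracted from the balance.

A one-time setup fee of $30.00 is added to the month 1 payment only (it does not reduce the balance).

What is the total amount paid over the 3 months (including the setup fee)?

# | Opening | Interest | Payment | Fee | End bal
1 | $3,673.54 | $18.37 | $1,356.16 | $30.00 | $2,335.75
2 | $2,335.75 | $11.68 | $1,356.16 | — | $991.27
3 | $991.27 | $4.96 | $996.23 | — | $0.00
Total paid: $3,738.55

$3,738.55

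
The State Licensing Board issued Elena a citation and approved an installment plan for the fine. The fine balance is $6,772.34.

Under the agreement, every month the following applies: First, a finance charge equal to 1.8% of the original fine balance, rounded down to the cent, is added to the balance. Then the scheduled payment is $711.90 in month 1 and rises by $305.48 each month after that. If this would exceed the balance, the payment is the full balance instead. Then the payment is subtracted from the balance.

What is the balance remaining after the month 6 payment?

# | Opening | Interest | Payment | End bal
1 | $6,772.34 | $121.90 | $711.90 | $6,182.34
2 | $6,182.34 | $121.90 | $1,017.38 | $5,286.86
3 | $5,286.86 | $121.90 | $1,322.86 | $4,085.90
4 | $4,085.90 | $121.90 | $1,628.34 | $2,579.46
5 | $2,579.46 | $121.90 | $1,933.82 | $767.54
6 | $767.54 | $121.90 | $889.44 | $0.00

$0.00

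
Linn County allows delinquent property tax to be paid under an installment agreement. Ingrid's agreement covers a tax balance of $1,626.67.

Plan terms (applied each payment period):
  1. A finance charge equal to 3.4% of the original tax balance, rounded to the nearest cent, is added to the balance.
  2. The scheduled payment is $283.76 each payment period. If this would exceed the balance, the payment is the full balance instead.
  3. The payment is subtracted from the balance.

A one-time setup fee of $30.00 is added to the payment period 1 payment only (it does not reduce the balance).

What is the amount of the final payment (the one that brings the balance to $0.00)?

$82.83

# | Opening | Interest | Payment | Fee | End bal
1 | $1,626.67 | $55.31 | $283.76 | $30.00 | $1,398.22
2 | $1,398.22 | $55.31 | $283.76 | — | $1,169.77
3 | $1,169.77 | $55.31 | $283.76 | — | $941.32
4 | $941.32 | $55.31 | $283.76 | — | $712.87
5 | $712.87 | $55.31 | $283.76 | — | $484.42
6 | $484.42 | $55.31 | $283.76 | — | $255.97
7 | $255.97 | $55.31 | $283.76 | — | $27.52
8 | $27.52 | $55.31 | $82.83 | — | $0.00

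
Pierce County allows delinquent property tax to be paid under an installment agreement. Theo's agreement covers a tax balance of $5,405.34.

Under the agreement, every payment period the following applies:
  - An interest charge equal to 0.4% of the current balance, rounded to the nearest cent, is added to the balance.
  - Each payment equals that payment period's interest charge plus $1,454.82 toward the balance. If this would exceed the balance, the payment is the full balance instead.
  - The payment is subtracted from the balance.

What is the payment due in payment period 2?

$1,470.62

Payment period 1: $5,405.34 +$21.62 interest = $5,426.96; pay $1,476.44 → $3,950.52
Payment period 2: $3,950.52 +$15.80 interest = $3,966.32; pay $1,470.62 → $2,495.70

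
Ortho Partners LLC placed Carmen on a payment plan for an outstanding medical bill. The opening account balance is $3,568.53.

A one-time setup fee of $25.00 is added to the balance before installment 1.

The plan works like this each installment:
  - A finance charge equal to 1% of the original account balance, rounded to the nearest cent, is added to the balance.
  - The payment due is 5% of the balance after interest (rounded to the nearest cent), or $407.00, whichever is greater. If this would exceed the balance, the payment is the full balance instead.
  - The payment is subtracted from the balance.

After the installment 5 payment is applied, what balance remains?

$1,736.98

Installment 1: opening $3,593.53; interest $35.69 → $3,629.22; payment $407.00; balance $3,222.22
Installment 2: opening $3,222.22; interest $35.69 → $3,257.91; payment $407.00; balance $2,850.91
Installment 3: opening $2,850.91; interest $35.69 → $2,886.60; payment $407.00; balance $2,479.60
Installment 4: opening $2,479.60; interest $35.69 → $2,515.29; payment $407.00; balance $2,108.29
Installment 5: opening $2,108.29; interest $35.69 → $2,143.98; payment $407.00; balance $1,736.98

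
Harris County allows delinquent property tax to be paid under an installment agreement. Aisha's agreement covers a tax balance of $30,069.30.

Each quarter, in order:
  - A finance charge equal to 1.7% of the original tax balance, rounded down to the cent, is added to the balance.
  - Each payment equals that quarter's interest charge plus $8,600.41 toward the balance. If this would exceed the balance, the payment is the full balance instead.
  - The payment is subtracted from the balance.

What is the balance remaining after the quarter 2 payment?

$12,868.48

Quarter 1: $30,069.30 +$511.17 interest = $30,580.47; pay $9,111.58 → $21,468.89
Quarter 2: $21,468.89 +$511.17 interest = $21,980.06; pay $9,111.58 → $12,868.48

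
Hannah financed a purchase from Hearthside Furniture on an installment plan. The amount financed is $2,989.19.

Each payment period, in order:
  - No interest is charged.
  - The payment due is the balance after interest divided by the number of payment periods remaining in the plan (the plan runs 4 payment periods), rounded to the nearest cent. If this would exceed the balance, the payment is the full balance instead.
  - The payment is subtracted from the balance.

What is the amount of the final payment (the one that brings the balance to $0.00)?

$747.29

Payment period 1: opening $2,989.19; payment $747.30; balance $2,241.89
Payment period 2: opening $2,241.89; payment $747.30; balance $1,494.59
Payment period 3: opening $1,494.59; payment $747.30; balance $747.29
Payment period 4: opening $747.29; payment $747.29; balance $0.00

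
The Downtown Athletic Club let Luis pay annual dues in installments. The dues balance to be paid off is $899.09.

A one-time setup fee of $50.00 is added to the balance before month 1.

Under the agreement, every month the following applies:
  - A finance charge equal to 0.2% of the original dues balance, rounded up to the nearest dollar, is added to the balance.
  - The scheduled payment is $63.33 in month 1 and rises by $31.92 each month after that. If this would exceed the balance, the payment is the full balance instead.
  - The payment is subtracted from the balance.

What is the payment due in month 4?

$159.09

Month 1: $949.09 +$2.00 interest = $951.09; pay $63.33 → $887.76
Month 2: $887.76 +$2.00 interest = $889.76; pay $95.25 → $794.51
Month 3: $794.51 +$2.00 interest = $796.51; pay $127.17 → $669.34
Month 4: $669.34 +$2.00 interest = $671.34; pay $159.09 → $512.25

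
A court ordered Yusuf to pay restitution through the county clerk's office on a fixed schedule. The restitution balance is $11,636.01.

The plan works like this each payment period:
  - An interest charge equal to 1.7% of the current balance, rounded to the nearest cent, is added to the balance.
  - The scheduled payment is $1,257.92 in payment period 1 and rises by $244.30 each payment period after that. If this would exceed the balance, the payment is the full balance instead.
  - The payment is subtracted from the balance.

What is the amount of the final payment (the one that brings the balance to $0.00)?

$1,271.44

# | Opening | Interest | Payment | End bal
1 | $11,636.01 | $197.81 | $1,257.92 | $10,575.90
2 | $10,575.90 | $179.79 | $1,502.22 | $9,253.47
3 | $9,253.47 | $157.31 | $1,746.52 | $7,664.26
4 | $7,664.26 | $130.29 | $1,990.82 | $5,803.73
5 | $5,803.73 | $98.66 | $2,235.12 | $3,667.27
6 | $3,667.27 | $62.34 | $2,479.42 | $1,250.19
7 | $1,250.19 | $21.25 | $1,271.44 | $0.00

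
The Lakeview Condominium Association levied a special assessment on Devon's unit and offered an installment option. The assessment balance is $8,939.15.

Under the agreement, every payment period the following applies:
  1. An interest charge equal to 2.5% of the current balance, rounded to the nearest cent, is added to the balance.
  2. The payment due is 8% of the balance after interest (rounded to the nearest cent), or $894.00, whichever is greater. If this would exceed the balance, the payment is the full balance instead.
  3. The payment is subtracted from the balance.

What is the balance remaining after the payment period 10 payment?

$1,427.05

Payment period 1: opening $8,939.15; interest $223.48 → $9,162.63; payment $894.00; balance $8,268.63
Payment period 2: opening $8,268.63; interest $206.72 → $8,475.35; payment $894.00; balance $7,581.35
Payment period 3: opening $7,581.35; interest $189.53 → $7,770.88; payment $894.00; balance $6,876.88
Payment period 4: opening $6,876.88; interest $171.92 → $7,048.80; payment $894.00; balance $6,154.80
Payment period 5: opening $6,154.80; interest $153.87 → $6,308.67; payment $894.00; balance $5,414.67
Payment period 6: opening $5,414.67; interest $135.37 → $5,550.04; payment $894.00; balance $4,656.04
Payment period 7: opening $4,656.04; interest $116.40 → $4,772.44; payment $894.00; balance $3,878.44
Payment period 8: opening $3,878.44; interest $96.96 → $3,975.40; payment $894.00; balance $3,081.40
Payment period 9: opening $3,081.40; interest $77.04 → $3,158.44; payment $894.00; balance $2,264.44
Payment period 10: opening $2,264.44; interest $56.61 → $2,321.05; payment $894.00; balance $1,427.05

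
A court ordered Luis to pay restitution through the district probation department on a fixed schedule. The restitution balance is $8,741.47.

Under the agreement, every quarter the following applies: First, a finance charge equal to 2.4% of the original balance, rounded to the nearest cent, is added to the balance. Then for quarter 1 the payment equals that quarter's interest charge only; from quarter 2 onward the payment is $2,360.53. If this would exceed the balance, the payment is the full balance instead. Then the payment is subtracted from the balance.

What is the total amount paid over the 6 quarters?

Quarter 1: opening $8,741.47; interest $209.80 → $8,951.27; payment $209.80; balance $8,741.47
Quarter 2: opening $8,741.47; interest $209.80 → $8,951.27; payment $2,360.53; balance $6,590.74
Quarter 3: opening $6,590.74; interest $209.80 → $6,800.54; payment $2,360.53; balance $4,440.01
Quarter 4: opening $4,440.01; interest $209.80 → $4,649.81; payment $2,360.53; balance $2,289.28
Quarter 5: opening $2,289.28; interest $209.80 → $2,499.08; payment $2,360.53; balance $138.55
Quarter 6: opening $138.55; interest $209.80 → $348.35; payment $348.35; balance $0.00
Total paid: $10,000.27

$10,000.27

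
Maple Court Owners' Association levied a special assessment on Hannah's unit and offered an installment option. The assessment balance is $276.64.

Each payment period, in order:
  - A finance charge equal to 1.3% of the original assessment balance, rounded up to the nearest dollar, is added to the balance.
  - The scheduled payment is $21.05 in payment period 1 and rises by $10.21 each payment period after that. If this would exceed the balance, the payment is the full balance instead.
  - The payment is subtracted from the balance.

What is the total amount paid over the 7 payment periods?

Payment period 1: opening $276.64; interest $4.00 → $280.64; payment $21.05; balance $259.59
Payment period 2: opening $259.59; interest $4.00 → $263.59; payment $31.26; balance $232.33
Payment period 3: opening $232.33; interest $4.00 → $236.33; payment $41.47; balance $194.86
Payment period 4: opening $194.86; interest $4.00 → $198.86; payment $51.68; balance $147.18
Payment period 5: opening $147.18; interest $4.00 → $151.18; payment $61.89; balance $89.29
Payment period 6: opening $89.29; interest $4.00 → $93.29; payment $72.10; balance $21.19
Payment period 7: opening $21.19; interest $4.00 → $25.19; payment $25.19; balance $0.00
Total paid: $304.64

$304.64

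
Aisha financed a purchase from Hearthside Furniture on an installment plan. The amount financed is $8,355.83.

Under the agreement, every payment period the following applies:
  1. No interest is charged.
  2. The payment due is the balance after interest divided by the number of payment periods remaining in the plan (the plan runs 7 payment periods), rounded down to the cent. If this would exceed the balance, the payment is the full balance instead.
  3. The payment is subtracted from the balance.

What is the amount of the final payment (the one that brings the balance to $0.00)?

Payment period 1: $8,355.83 − $1,193.69 → $7,162.14
Payment period 2: $7,162.14 − $1,193.69 → $5,968.45
Payment period 3: $5,968.45 − $1,193.69 → $4,774.76
Payment period 4: $4,774.76 − $1,193.69 → $3,581.07
Payment period 5: $3,581.07 − $1,193.69 → $2,387.38
Payment period 6: $2,387.38 − $1,193.69 → $1,193.69
Payment period 7: $1,193.69 − $1,193.69 → $0.00

$1,193.69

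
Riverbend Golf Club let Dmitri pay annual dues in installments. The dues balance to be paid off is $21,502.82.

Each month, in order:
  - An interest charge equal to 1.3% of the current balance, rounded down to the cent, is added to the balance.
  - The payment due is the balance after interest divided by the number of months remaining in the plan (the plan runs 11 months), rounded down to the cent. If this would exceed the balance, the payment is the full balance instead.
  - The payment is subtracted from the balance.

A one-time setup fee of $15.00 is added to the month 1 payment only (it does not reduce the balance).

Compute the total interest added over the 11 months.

$1,752.01

Month 1: opening $21,502.82; interest $279.53 → $21,782.35; payment $1,980.21 (+ $15.00 fee); balance $19,802.14
Month 2: opening $19,802.14; interest $257.42 → $20,059.56; payment $2,005.95; balance $18,053.61
Month 3: opening $18,053.61; interest $234.69 → $18,288.30; payment $2,032.03; balance $16,256.27
Month 4: opening $16,256.27; interest $211.33 → $16,467.60; payment $2,058.45; balance $14,409.15
Month 5: opening $14,409.15; interest $187.31 → $14,596.46; payment $2,085.20; balance $12,511.26
Month 6: opening $12,511.26; interest $162.64 → $12,673.90; payment $2,112.31; balance $10,561.59
Month 7: opening $10,561.59; interest $137.30 → $10,698.89; payment $2,139.77; balance $8,559.12
Month 8: opening $8,559.12; interest $111.26 → $8,670.38; payment $2,167.59; balance $6,502.79
Month 9: opening $6,502.79; interest $84.53 → $6,587.32; payment $2,195.77; balance $4,391.55
Month 10: opening $4,391.55; interest $57.09 → $4,448.64; payment $2,224.32; balance $2,224.32
Month 11: opening $2,224.32; interest $28.91 → $2,253.23; payment $2,253.23; balance $0.00
Total interest: $279.53 + $257.42 + $234.69 + $211.33 + $187.31 + $162.64 + $137.30 + $111.26 + $84.53 + $57.09 + $28.91 = $1,752.01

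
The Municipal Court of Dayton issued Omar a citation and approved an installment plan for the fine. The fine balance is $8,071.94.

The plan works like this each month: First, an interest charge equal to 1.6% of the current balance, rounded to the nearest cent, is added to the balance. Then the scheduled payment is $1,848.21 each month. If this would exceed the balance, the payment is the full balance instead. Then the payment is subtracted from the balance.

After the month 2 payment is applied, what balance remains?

$4,606.32

Month 1: opening $8,071.94; interest $129.15 → $8,201.09; payment $1,848.21; balance $6,352.88
Month 2: opening $6,352.88; interest $101.65 → $6,454.53; payment $1,848.21; balance $4,606.32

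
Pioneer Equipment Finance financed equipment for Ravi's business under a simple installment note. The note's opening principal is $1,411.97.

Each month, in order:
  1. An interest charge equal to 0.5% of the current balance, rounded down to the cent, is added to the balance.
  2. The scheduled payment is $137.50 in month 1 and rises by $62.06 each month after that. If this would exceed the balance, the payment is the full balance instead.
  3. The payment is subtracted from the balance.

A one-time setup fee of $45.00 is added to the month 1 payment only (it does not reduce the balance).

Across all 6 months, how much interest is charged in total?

$26.25

Month 1: opening $1,411.97; interest $7.05 → $1,419.02; payment $137.50 (+ $45.00 fee); balance $1,281.52
Month 2: opening $1,281.52; interest $6.40 → $1,287.92; payment $199.56; balance $1,088.36
Month 3: opening $1,088.36; interest $5.44 → $1,093.80; payment $261.62; balance $832.18
Month 4: opening $832.18; interest $4.16 → $836.34; payment $323.68; balance $512.66
Month 5: opening $512.66; interest $2.56 → $515.22; payment $385.74; balance $129.48
Month 6: opening $129.48; interest $0.64 → $130.12; payment $130.12; balance $0.00
Total interest: $7.05 + $6.40 + $5.44 + $4.16 + $2.56 + $0.64 = $26.25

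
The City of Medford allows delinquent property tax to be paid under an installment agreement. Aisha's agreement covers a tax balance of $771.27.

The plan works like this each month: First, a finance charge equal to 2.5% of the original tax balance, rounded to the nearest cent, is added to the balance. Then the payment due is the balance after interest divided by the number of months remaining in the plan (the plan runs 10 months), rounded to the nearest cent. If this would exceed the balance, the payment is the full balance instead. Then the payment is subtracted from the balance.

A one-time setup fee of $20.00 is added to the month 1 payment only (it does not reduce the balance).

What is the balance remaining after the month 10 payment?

$0.00

Month 1: opening $771.27; interest $19.28 → $790.55; payment $79.06 (+ $20.00 fee); balance $711.49
Month 2: opening $711.49; interest $19.28 → $730.77; payment $81.20; balance $649.57
Month 3: opening $649.57; interest $19.28 → $668.85; payment $83.61; balance $585.24
Month 4: opening $585.24; interest $19.28 → $604.52; payment $86.36; balance $518.16
Month 5: opening $518.16; interest $19.28 → $537.44; payment $89.57; balance $447.87
Month 6: opening $447.87; interest $19.28 → $467.15; payment $93.43; balance $373.72
Month 7: opening $373.72; interest $19.28 → $393.00; payment $98.25; balance $294.75
Month 8: opening $294.75; interest $19.28 → $314.03; payment $104.68; balance $209.35
Month 9: opening $209.35; interest $19.28 → $228.63; payment $114.32; balance $114.31
Month 10: opening $114.31; interest $19.28 → $133.59; payment $133.59; balance $0.00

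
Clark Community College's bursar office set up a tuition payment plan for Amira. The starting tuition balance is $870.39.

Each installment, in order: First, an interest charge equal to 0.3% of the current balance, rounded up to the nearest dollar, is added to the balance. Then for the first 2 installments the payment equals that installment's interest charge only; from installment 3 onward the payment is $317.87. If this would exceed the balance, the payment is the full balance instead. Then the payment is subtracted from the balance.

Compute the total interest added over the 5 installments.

$12.00

Installment 1: opening $870.39; interest $3.00 → $873.39; payment $3.00; balance $870.39
Installment 2: opening $870.39; interest $3.00 → $873.39; payment $3.00; balance $870.39
Installment 3: opening $870.39; interest $3.00 → $873.39; payment $317.87; balance $555.52
Installment 4: opening $555.52; interest $2.00 → $557.52; payment $317.87; balance $239.65
Installment 5: opening $239.65; interest $1.00 → $240.65; payment $240.65; balance $0.00
Total interest: $3.00 + $3.00 + $3.00 + $2.00 + $1.00 = $12.00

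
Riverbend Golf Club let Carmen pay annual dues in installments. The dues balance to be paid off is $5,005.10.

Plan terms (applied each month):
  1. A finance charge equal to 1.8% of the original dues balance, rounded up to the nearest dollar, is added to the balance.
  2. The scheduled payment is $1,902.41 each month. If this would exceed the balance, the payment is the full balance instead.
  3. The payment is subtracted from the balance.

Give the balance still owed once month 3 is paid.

Month 1: opening $5,005.10; interest $91.00 → $5,096.10; payment $1,902.41; balance $3,193.69
Month 2: opening $3,193.69; interest $91.00 → $3,284.69; payment $1,902.41; balance $1,382.28
Month 3: opening $1,382.28; interest $91.00 → $1,473.28; payment $1,473.28; balance $0.00

$0.00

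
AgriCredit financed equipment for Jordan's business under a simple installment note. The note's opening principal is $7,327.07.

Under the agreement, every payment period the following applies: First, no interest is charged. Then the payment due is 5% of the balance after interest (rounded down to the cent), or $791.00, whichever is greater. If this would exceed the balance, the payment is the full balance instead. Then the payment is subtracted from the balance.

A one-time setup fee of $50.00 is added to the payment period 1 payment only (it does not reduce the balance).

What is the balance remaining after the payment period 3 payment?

Payment period 1: opening $7,327.07; payment $791.00 (+ $50.00 fee); balance $6,536.07
Payment period 2: opening $6,536.07; payment $791.00; balance $5,745.07
Payment period 3: opening $5,745.07; payment $791.00; balance $4,954.07

$4,954.07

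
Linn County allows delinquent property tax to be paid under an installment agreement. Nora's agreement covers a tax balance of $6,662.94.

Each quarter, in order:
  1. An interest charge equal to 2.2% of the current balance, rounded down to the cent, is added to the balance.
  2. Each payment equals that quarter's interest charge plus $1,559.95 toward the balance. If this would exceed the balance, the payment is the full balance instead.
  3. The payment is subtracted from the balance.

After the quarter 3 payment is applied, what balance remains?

Quarter 1: opening $6,662.94; interest $146.58 → $6,809.52; payment $1,706.53; balance $5,102.99
Quarter 2: opening $5,102.99; interest $112.26 → $5,215.25; payment $1,672.21; balance $3,543.04
Quarter 3: opening $3,543.04; interest $77.94 → $3,620.98; payment $1,637.89; balance $1,983.09

$1,983.09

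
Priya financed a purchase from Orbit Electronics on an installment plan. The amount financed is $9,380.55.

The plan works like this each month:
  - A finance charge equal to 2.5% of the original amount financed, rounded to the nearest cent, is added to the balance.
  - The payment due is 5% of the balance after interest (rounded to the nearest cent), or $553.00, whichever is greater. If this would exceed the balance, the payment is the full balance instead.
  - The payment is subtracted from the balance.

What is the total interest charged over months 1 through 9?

$2,110.59

# | Opening | Interest | Payment | End bal
1 | $9,380.55 | $234.51 | $553.00 | $9,062.06
2 | $9,062.06 | $234.51 | $553.00 | $8,743.57
3 | $8,743.57 | $234.51 | $553.00 | $8,425.08
4 | $8,425.08 | $234.51 | $553.00 | $8,106.59
5 | $8,106.59 | $234.51 | $553.00 | $7,788.10
6 | $7,788.10 | $234.51 | $553.00 | $7,469.61
7 | $7,469.61 | $234.51 | $553.00 | $7,151.12
8 | $7,151.12 | $234.51 | $553.00 | $6,832.63
9 | $6,832.63 | $234.51 | $553.00 | $6,514.14
Total interest: $234.51 + $234.51 + $234.51 + $234.51 + $234.51 + $234.51 + $234.51 + $234.51 + $234.51 = $2,110.59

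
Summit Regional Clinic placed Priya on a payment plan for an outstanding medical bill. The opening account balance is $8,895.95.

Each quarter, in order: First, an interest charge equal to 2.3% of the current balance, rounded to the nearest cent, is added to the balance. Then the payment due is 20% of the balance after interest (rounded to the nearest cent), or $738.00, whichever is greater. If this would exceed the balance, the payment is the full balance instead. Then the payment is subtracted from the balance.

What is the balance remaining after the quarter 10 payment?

$0.00

Quarter 1: $8,895.95 +$204.61 interest = $9,100.56; pay $1,820.11 → $7,280.45
Quarter 2: $7,280.45 +$167.45 interest = $7,447.90; pay $1,489.58 → $5,958.32
Quarter 3: $5,958.32 +$137.04 interest = $6,095.36; pay $1,219.07 → $4,876.29
Quarter 4: $4,876.29 +$112.15 interest = $4,988.44; pay $997.69 → $3,990.75
Quarter 5: $3,990.75 +$91.79 interest = $4,082.54; pay $816.51 → $3,266.03
Quarter 6: $3,266.03 +$75.12 interest = $3,341.15; pay $738.00 → $2,603.15
Quarter 7: $2,603.15 +$59.87 interest = $2,663.02; pay $738.00 → $1,925.02
Quarter 8: $1,925.02 +$44.28 interest = $1,969.30; pay $738.00 → $1,231.30
Quarter 9: $1,231.30 +$28.32 interest = $1,259.62; pay $738.00 → $521.62
Quarter 10: $521.62 +$12.00 interest = $533.62; pay $533.62 → $0.00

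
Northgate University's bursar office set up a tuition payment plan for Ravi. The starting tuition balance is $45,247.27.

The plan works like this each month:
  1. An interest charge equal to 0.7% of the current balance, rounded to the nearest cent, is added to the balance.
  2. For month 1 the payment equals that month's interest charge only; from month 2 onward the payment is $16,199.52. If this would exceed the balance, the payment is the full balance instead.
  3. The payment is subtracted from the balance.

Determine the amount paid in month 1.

Month 1: $45,247.27 +$316.73 interest = $45,564.00; pay $316.73 → $45,247.27

$316.73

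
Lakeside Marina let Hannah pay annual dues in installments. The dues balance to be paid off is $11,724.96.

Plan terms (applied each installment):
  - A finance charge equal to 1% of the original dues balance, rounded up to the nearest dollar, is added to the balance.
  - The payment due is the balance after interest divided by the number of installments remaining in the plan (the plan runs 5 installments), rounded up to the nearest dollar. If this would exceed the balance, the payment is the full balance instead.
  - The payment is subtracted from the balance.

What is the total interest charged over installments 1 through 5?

# | Opening | Interest | Payment | End bal
1 | $11,724.96 | $118.00 | $2,369.00 | $9,473.96
2 | $9,473.96 | $118.00 | $2,398.00 | $7,193.96
3 | $7,193.96 | $118.00 | $2,438.00 | $4,873.96
4 | $4,873.96 | $118.00 | $2,496.00 | $2,495.96
5 | $2,495.96 | $118.00 | $2,613.96 | $0.00
Total interest: $118.00 + $118.00 + $118.00 + $118.00 + $118.00 = $590.00

$590.00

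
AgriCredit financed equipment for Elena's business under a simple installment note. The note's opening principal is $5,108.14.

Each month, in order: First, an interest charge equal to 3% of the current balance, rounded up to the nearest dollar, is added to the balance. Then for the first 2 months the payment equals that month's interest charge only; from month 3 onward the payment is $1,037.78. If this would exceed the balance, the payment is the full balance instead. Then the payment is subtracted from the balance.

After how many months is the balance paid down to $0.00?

Month 1: $5,108.14 +$154.00 interest = $5,262.14; pay $154.00 → $5,108.14
Month 2: $5,108.14 +$154.00 interest = $5,262.14; pay $154.00 → $5,108.14
Month 3: $5,108.14 +$154.00 interest = $5,262.14; pay $1,037.78 → $4,224.36
Month 4: $4,224.36 +$127.00 interest = $4,351.36; pay $1,037.78 → $3,313.58
Month 5: $3,313.58 +$100.00 interest = $3,413.58; pay $1,037.78 → $2,375.80
Month 6: $2,375.80 +$72.00 interest = $2,447.80; pay $1,037.78 → $1,410.02
Month 7: $1,410.02 +$43.00 interest = $1,453.02; pay $1,037.78 → $415.24
Month 8: $415.24 +$13.00 interest = $428.24; pay $428.24 → $0.00
Balance reaches $0.00 in month 8.

8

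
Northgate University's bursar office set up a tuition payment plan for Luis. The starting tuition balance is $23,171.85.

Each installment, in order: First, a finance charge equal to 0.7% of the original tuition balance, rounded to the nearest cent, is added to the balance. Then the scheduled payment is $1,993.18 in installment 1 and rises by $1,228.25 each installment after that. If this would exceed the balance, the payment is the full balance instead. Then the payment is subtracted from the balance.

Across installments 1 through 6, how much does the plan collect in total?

$24,145.05

Installment 1: opening $23,171.85; interest $162.20 → $23,334.05; payment $1,993.18; balance $21,340.87
Installment 2: opening $21,340.87; interest $162.20 → $21,503.07; payment $3,221.43; balance $18,281.64
Installment 3: opening $18,281.64; interest $162.20 → $18,443.84; payment $4,449.68; balance $13,994.16
Installment 4: opening $13,994.16; interest $162.20 → $14,156.36; payment $5,677.93; balance $8,478.43
Installment 5: opening $8,478.43; interest $162.20 → $8,640.63; payment $6,906.18; balance $1,734.45
Installment 6: opening $1,734.45; interest $162.20 → $1,896.65; payment $1,896.65; balance $0.00
Total paid: $24,145.05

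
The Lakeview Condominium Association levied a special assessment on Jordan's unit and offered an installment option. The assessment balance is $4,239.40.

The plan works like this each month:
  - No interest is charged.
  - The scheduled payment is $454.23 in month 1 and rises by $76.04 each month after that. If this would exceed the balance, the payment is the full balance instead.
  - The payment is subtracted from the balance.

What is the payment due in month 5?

Month 1: opening $4,239.40; payment $454.23; balance $3,785.17
Month 2: opening $3,785.17; payment $530.27; balance $3,254.90
Month 3: opening $3,254.90; payment $606.31; balance $2,648.59
Month 4: opening $2,648.59; payment $682.35; balance $1,966.24
Month 5: opening $1,966.24; payment $758.39; balance $1,207.85

$758.39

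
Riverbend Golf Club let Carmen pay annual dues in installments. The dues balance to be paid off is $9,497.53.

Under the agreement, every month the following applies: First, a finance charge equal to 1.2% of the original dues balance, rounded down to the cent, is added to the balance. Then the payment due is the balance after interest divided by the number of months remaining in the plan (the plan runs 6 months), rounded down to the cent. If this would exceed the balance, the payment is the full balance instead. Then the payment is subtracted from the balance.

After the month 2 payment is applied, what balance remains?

$6,498.85

# | Opening | Interest | Payment | End bal
1 | $9,497.53 | $113.97 | $1,601.91 | $8,009.59
2 | $8,009.59 | $113.97 | $1,624.71 | $6,498.85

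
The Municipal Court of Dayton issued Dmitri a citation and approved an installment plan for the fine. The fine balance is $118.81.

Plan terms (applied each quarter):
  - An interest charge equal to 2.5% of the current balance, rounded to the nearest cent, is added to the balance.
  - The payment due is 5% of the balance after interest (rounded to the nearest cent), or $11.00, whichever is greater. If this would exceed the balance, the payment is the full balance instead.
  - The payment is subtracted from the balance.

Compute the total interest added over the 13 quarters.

# | Opening | Interest | Payment | End bal
1 | $118.81 | $2.97 | $11.00 | $110.78
2 | $110.78 | $2.77 | $11.00 | $102.55
3 | $102.55 | $2.56 | $11.00 | $94.11
4 | $94.11 | $2.35 | $11.00 | $85.46
5 | $85.46 | $2.14 | $11.00 | $76.60
6 | $76.60 | $1.92 | $11.00 | $67.52
7 | $67.52 | $1.69 | $11.00 | $58.21
8 | $58.21 | $1.46 | $11.00 | $48.67
9 | $48.67 | $1.22 | $11.00 | $38.89
10 | $38.89 | $0.97 | $11.00 | $28.86
11 | $28.86 | $0.72 | $11.00 | $18.58
12 | $18.58 | $0.46 | $11.00 | $8.04
13 | $8.04 | $0.20 | $8.24 | $0.00
Total interest: $2.97 + $2.77 + $2.56 + $2.35 + $2.14 + $1.92 + $1.69 + $1.46 + $1.22 + $0.97 + $0.72 + $0.46 + $0.20 = $21.43

$21.43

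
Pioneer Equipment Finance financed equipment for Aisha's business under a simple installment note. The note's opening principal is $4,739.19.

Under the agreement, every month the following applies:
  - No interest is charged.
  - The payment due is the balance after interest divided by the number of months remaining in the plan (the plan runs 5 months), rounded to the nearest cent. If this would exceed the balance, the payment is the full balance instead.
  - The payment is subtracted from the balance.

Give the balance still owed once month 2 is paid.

# | Opening | Payment | End bal
1 | $4,739.19 | $947.84 | $3,791.35
2 | $3,791.35 | $947.84 | $2,843.51

$2,843.51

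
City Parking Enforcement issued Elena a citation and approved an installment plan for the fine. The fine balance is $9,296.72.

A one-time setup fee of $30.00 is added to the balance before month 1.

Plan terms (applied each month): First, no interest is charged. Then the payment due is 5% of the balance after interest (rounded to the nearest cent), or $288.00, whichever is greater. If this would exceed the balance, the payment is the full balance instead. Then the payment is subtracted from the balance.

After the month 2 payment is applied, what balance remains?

$8,417.36

Month 1: $9,326.72 − $466.34 → $8,860.38
Month 2: $8,860.38 − $443.02 → $8,417.36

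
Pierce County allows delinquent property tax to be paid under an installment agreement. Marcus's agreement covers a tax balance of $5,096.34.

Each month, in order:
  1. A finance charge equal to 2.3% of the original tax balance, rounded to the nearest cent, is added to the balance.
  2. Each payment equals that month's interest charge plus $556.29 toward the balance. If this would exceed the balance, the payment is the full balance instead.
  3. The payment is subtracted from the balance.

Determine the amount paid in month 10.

$206.95

# | Opening | Interest | Payment | End bal
1 | $5,096.34 | $117.22 | $673.51 | $4,540.05
2 | $4,540.05 | $117.22 | $673.51 | $3,983.76
3 | $3,983.76 | $117.22 | $673.51 | $3,427.47
4 | $3,427.47 | $117.22 | $673.51 | $2,871.18
5 | $2,871.18 | $117.22 | $673.51 | $2,314.89
6 | $2,314.89 | $117.22 | $673.51 | $1,758.60
7 | $1,758.60 | $117.22 | $673.51 | $1,202.31
8 | $1,202.31 | $117.22 | $673.51 | $646.02
9 | $646.02 | $117.22 | $673.51 | $89.73
10 | $89.73 | $117.22 | $206.95 | $0.00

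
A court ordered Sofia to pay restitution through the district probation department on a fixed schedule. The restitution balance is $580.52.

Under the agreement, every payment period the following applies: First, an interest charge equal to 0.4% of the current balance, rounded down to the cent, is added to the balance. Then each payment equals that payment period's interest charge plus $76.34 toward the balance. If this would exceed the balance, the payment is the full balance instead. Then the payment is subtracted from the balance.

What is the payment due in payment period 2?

# | Opening | Interest | Payment | End bal
1 | $580.52 | $2.32 | $78.66 | $504.18
2 | $504.18 | $2.01 | $78.35 | $427.84

$78.35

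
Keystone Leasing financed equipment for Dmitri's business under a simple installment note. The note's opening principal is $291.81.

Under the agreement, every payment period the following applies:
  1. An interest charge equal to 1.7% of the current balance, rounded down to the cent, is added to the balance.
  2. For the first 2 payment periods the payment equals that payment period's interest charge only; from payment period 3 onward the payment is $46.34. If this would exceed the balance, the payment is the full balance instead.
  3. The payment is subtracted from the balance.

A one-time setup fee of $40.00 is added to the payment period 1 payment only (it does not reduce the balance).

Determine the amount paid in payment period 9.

$33.27

Payment period 1: $291.81 +$4.96 interest = $296.77; pay $4.96 (+ $40.00 fee) → $291.81
Payment period 2: $291.81 +$4.96 interest = $296.77; pay $4.96 → $291.81
Payment period 3: $291.81 +$4.96 interest = $296.77; pay $46.34 → $250.43
Payment period 4: $250.43 +$4.25 interest = $254.68; pay $46.34 → $208.34
Payment period 5: $208.34 +$3.54 interest = $211.88; pay $46.34 → $165.54
Payment period 6: $165.54 +$2.81 interest = $168.35; pay $46.34 → $122.01
Payment period 7: $122.01 +$2.07 interest = $124.08; pay $46.34 → $77.74
Payment period 8: $77.74 +$1.32 interest = $79.06; pay $46.34 → $32.72
Payment period 9: $32.72 +$0.55 interest = $33.27; pay $33.27 → $0.00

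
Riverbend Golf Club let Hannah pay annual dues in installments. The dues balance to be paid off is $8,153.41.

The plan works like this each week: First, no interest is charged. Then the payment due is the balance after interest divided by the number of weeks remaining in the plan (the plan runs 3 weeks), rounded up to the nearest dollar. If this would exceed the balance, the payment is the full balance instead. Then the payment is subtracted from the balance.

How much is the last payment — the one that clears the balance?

Week 1: opening $8,153.41; payment $2,718.00; balance $5,435.41
Week 2: opening $5,435.41; payment $2,718.00; balance $2,717.41
Week 3: opening $2,717.41; payment $2,717.41; balance $0.00

$2,717.41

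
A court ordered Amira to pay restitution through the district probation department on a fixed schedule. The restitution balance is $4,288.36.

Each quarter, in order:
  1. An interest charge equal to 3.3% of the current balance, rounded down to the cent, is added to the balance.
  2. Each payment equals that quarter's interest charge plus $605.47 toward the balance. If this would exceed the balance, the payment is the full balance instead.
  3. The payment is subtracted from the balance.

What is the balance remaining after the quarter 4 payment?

Quarter 1: opening $4,288.36; interest $141.51 → $4,429.87; payment $746.98; balance $3,682.89
Quarter 2: opening $3,682.89; interest $121.53 → $3,804.42; payment $727.00; balance $3,077.42
Quarter 3: opening $3,077.42; interest $101.55 → $3,178.97; payment $707.02; balance $2,471.95
Quarter 4: opening $2,471.95; interest $81.57 → $2,553.52; payment $687.04; balance $1,866.48

$1,866.48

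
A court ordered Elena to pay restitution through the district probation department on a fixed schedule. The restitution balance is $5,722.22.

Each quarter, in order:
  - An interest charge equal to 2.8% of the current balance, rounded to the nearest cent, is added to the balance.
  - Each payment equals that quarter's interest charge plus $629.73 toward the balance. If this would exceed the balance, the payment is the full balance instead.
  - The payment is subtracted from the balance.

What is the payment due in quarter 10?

Quarter 1: $5,722.22 +$160.22 interest = $5,882.44; pay $789.95 → $5,092.49
Quarter 2: $5,092.49 +$142.59 interest = $5,235.08; pay $772.32 → $4,462.76
Quarter 3: $4,462.76 +$124.96 interest = $4,587.72; pay $754.69 → $3,833.03
Quarter 4: $3,833.03 +$107.32 interest = $3,940.35; pay $737.05 → $3,203.30
Quarter 5: $3,203.30 +$89.69 interest = $3,292.99; pay $719.42 → $2,573.57
Quarter 6: $2,573.57 +$72.06 interest = $2,645.63; pay $701.79 → $1,943.84
Quarter 7: $1,943.84 +$54.43 interest = $1,998.27; pay $684.16 → $1,314.11
Quarter 8: $1,314.11 +$36.80 interest = $1,350.91; pay $666.53 → $684.38
Quarter 9: $684.38 +$19.16 interest = $703.54; pay $648.89 → $54.65
Quarter 10: $54.65 +$1.53 interest = $56.18; pay $56.18 → $0.00

$56.18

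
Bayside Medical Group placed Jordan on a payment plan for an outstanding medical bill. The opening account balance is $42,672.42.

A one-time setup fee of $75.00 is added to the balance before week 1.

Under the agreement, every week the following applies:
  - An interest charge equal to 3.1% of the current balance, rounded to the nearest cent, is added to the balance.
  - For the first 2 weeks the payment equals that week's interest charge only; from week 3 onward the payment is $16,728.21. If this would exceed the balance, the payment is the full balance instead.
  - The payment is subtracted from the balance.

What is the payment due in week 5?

Week 1: opening $42,747.42; interest $1,325.17 → $44,072.59; payment $1,325.17; balance $42,747.42
Week 2: opening $42,747.42; interest $1,325.17 → $44,072.59; payment $1,325.17; balance $42,747.42
Week 3: opening $42,747.42; interest $1,325.17 → $44,072.59; payment $16,728.21; balance $27,344.38
Week 4: opening $27,344.38; interest $847.68 → $28,192.06; payment $16,728.21; balance $11,463.85
Week 5: opening $11,463.85; interest $355.38 → $11,819.23; payment $11,819.23; balance $0.00

$11,819.23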